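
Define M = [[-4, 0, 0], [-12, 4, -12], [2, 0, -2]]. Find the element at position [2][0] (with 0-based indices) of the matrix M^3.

56

Characteristic polynomial: s^3 + 2s^2 - 16s - 32 = (s - 4)(s + 2)(s + 4), so the eigenvalues are -4, -2, 4.
s=-4: eigenvector (1, 0, -1).
s=4: eigenvector (0, 1, 0).
s=-2: eigenvector (0, 2, 1).
P = [[1, 0, 0], [0, 1, 2], [-1, 0, 1]], D = diag(-4, 4, -2), P⁻¹ = [[1, 0, 0], [-2, 1, -2], [1, 0, 1]].
M³ = P·diag(-64, 64, -8)·P⁻¹ = [[-64, 0, 0], [-144, 64, -144], [56, 0, -8]].
The requested entry is 56.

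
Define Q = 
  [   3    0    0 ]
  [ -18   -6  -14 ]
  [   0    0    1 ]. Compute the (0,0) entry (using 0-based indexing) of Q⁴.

Characteristic polynomial: s^3 + 2s^2 - 21s + 18 = (s - 3)(s - 1)(s + 6), so the eigenvalues are -6, 1, 3.
s=3: eigenvector (1, -2, 0).
s=1: eigenvector (0, -2, 1).
s=-6: eigenvector (0, 1, 0).
P = [[1, 0, 0], [-2, -2, 1], [0, 1, 0]], D = diag(3, 1, -6), P⁻¹ = [[1, 0, 0], [0, 0, 1], [2, 1, 2]].
Q⁴ = P·diag(81, 1, 1296)·P⁻¹ = [[81, 0, 0], [2430, 1296, 2590], [0, 0, 1]].
The requested entry is 81.

81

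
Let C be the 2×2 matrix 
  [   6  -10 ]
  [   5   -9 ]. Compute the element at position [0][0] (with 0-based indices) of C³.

Characteristic polynomial: μ^2 + 3μ - 4 = (μ - 1)(μ + 4), so the eigenvalues are -4, 1.
μ=1: eigenvector (2, 1).
μ=-4: eigenvector (-1, -1).
P = [[2, -1], [1, -1]], D = diag(1, -4), P⁻¹ = [[1, -1], [1, -2]].
C³ = P·diag(1, -64)·P⁻¹ = [[66, -130], [65, -129]].
The requested entry is 66.

66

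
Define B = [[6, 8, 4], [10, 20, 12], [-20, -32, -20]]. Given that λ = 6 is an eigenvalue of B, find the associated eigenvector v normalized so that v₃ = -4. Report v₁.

B − 6I = [[0, 8, 4], [10, 14, 12], [-20, -32, -26]].
Solving (B − 6I)v = 0 gives the eigenspace spanned by (2, 2, -4).
With v₃ = -4, v = (2, 2, -4), so v₁ = 2.

2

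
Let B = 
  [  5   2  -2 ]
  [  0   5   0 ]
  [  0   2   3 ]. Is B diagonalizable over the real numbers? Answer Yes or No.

Characteristic polynomial: p(t) = t^3 - 13t^2 + 55t - 75 = (t - 5)^2(t - 3).
t = 5 has algebraic multiplicity 2; rank(B − 5I) = 1, so geometric multiplicity = 2.
Every eigenvalue has geometric = algebraic multiplicity, so B is diagonalizable.

Yes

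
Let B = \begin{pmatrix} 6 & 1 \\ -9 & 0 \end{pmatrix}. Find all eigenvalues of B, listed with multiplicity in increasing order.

Characteristic polynomial: p(s) = s^2 - 6s + 9 = (s - 3)^2.
Roots (with multiplicity): 3, 3.

3, 3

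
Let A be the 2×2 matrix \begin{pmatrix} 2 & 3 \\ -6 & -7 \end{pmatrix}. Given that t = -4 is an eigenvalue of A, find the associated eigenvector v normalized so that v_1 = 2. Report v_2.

-4

A + 4I = [[6, 3], [-6, -3]].
Solving (A + 4I)v = 0 gives the eigenspace spanned by (2, -4).
With v_1 = 2, v = (2, -4), so v_2 = -4.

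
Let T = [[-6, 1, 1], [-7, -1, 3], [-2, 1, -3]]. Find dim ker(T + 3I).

1

T + 3I = [[-3, 1, 1], [-7, 2, 3], [-2, 1, 0]].
This matrix has rank 2, so its null space has dimension 3 − 2 = 1.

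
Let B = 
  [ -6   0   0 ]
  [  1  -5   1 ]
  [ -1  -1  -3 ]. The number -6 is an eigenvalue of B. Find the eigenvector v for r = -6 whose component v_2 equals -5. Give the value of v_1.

B + 6I = [[0, 0, 0], [1, 1, 1], [-1, -1, 3]].
Solving (B + 6I)v = 0 gives the eigenspace spanned by (5, -5, 0).
With v_2 = -5, v = (5, -5, 0), so v_1 = 5.

5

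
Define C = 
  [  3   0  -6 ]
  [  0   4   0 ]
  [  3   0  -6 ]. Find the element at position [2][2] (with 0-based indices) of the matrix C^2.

Characteristic polynomial: λ^3 - λ^2 - 12λ = λ(λ - 4)(λ + 3), so the eigenvalues are -3, 0, 4.
λ=-3: eigenvector (1, 0, 1).
λ=4: eigenvector (0, 1, 0).
λ=0: eigenvector (2, 0, 1).
P = [[1, 0, 2], [0, 1, 0], [1, 0, 1]], D = diag(-3, 4, 0), P⁻¹ = [[-1, 0, 2], [0, 1, 0], [1, 0, -1]].
C² = P·diag(9, 16, 0)·P⁻¹ = [[-9, 0, 18], [0, 16, 0], [-9, 0, 18]].
The requested entry is 18.

18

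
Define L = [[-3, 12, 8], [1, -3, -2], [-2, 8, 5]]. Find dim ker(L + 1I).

L + 1I = [[-2, 12, 8], [1, -2, -2], [-2, 8, 6]].
This matrix has rank 2, so its null space has dimension 3 − 2 = 1.

1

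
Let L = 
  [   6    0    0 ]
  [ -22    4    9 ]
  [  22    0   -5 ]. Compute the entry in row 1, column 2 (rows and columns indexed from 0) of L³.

Characteristic polynomial: λ^3 - 5λ^2 - 26λ + 120 = (λ - 6)(λ - 4)(λ + 5), so the eigenvalues are -5, 4, 6.
λ=-5: eigenvector (0, -1, 1).
λ=4: eigenvector (0, 1, 0).
λ=6: eigenvector (1, -2, 2).
P = [[0, 0, 1], [-1, 1, -2], [1, 0, 2]], D = diag(-5, 4, 6), P⁻¹ = [[-2, 0, 1], [0, 1, 1], [1, 0, 0]].
L³ = P·diag(-125, 64, 216)·P⁻¹ = [[216, 0, 0], [-682, 64, 189], [682, 0, -125]].
The requested entry is 189.

189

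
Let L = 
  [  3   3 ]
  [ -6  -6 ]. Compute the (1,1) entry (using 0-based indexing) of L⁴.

162

Characteristic polynomial: t^2 + 3t = t(t + 3), so the eigenvalues are -3, 0.
t=0: eigenvector (1, -1).
t=-3: eigenvector (-1, 2).
P = [[1, -1], [-1, 2]], D = diag(0, -3), P⁻¹ = [[2, 1], [1, 1]].
L⁴ = P·diag(0, 81)·P⁻¹ = [[-81, -81], [162, 162]].
The requested entry is 162.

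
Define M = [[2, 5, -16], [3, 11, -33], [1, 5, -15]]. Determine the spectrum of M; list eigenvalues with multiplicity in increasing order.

Characteristic polynomial: p(λ) = λ^3 + 2λ^2 - 7λ + 4 = (λ - 1)^2(λ + 4).
Roots (with multiplicity): -4, 1, 1.

-4, 1, 1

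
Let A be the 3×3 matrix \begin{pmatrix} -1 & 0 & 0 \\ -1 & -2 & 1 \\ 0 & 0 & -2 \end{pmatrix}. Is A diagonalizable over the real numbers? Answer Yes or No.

No

Characteristic polynomial: p(λ) = λ^3 + 5λ^2 + 8λ + 4 = (λ + 1)(λ + 2)^2.
λ = -2 has algebraic multiplicity 2; rank(A + 2I) = 2, so geometric multiplicity = 1.
Geometric multiplicity < algebraic multiplicity, so A is not diagonalizable.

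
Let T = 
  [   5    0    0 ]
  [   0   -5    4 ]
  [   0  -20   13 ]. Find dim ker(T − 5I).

T − 5I = [[0, 0, 0], [0, -10, 4], [0, -20, 8]].
This matrix has rank 1, so its null space has dimension 3 − 1 = 2.

2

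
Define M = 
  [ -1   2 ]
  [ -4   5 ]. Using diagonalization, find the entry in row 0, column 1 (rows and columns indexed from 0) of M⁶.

Characteristic polynomial: μ^2 - 4μ + 3 = (μ - 3)(μ - 1), so the eigenvalues are 1, 3.
μ=3: eigenvector (-1, -2).
μ=1: eigenvector (1, 1).
P = [[-1, 1], [-2, 1]], D = diag(3, 1), P⁻¹ = [[1, -1], [2, -1]].
M⁶ = P·diag(729, 1)·P⁻¹ = [[-727, 728], [-1456, 1457]].
The requested entry is 728.

728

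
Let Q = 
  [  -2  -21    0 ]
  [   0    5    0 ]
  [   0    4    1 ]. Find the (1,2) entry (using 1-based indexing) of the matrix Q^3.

Characteristic polynomial: s^3 - 4s^2 - 7s + 10 = (s - 5)(s - 1)(s + 2), so the eigenvalues are -2, 1, 5.
s=-2: eigenvector (1, 0, 0).
s=5: eigenvector (-3, 1, 1).
s=1: eigenvector (0, 0, 1).
P = [[1, -3, 0], [0, 1, 0], [0, 1, 1]], D = diag(-2, 5, 1), P⁻¹ = [[1, 3, 0], [0, 1, 0], [0, -1, 1]].
Q³ = P·diag(-8, 125, 1)·P⁻¹ = [[-8, -399, 0], [0, 125, 0], [0, 124, 1]].
The requested entry is -399.

-399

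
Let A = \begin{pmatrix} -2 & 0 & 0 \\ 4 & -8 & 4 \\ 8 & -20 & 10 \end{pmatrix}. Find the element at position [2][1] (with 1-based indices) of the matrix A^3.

16

Characteristic polynomial: r^3 - 4r = r(r - 2)(r + 2), so the eigenvalues are -2, 0, 2.
r=-2: eigenvector (1, -2, -4).
r=2: eigenvector (0, 2, 5).
r=0: eigenvector (0, 1, 2).
P = [[1, 0, 0], [-2, 2, 1], [-4, 5, 2]], D = diag(-2, 2, 0), P⁻¹ = [[1, 0, 0], [0, -2, 1], [2, 5, -2]].
A³ = P·diag(-8, 8, 0)·P⁻¹ = [[-8, 0, 0], [16, -32, 16], [32, -80, 40]].
The requested entry is 16.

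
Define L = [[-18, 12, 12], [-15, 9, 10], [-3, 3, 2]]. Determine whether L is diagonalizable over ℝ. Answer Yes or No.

Characteristic polynomial: p(r) = r^3 + 7r^2 + 6r = r(r + 1)(r + 6).
All 3 eigenvalues are distinct, so L is diagonalizable.

Yes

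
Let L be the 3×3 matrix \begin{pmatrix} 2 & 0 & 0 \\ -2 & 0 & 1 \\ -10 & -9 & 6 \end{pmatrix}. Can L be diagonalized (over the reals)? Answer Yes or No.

No

Characteristic polynomial: p(r) = r^3 - 8r^2 + 21r - 18 = (r - 3)^2(r - 2).
r = 3 has algebraic multiplicity 2; rank(L − 3I) = 2, so geometric multiplicity = 1.
Geometric multiplicity < algebraic multiplicity, so L is not diagonalizable.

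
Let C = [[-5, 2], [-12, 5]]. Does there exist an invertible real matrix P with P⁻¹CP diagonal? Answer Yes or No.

Characteristic polynomial: p(t) = t^2 - 1 = (t - 1)(t + 1).
All 2 eigenvalues are distinct, so C is diagonalizable.

Yes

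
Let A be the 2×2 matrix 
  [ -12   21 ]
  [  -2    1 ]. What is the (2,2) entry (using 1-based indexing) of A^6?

-170561

Characteristic polynomial: λ^2 + 11λ + 30 = (λ + 5)(λ + 6), so the eigenvalues are -6, -5.
λ=-6: eigenvector (7, 2).
λ=-5: eigenvector (3, 1).
P = [[7, 3], [2, 1]], D = diag(-6, -5), P⁻¹ = [[1, -3], [-2, 7]].
A⁶ = P·diag(46656, 15625)·P⁻¹ = [[232842, -651651], [62062, -170561]].
The requested entry is -170561.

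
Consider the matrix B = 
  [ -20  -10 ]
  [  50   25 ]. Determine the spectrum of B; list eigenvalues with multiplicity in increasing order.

0, 5

Characteristic polynomial: p(λ) = λ^2 - 5λ = λ(λ - 5).
Roots (with multiplicity): 0, 5.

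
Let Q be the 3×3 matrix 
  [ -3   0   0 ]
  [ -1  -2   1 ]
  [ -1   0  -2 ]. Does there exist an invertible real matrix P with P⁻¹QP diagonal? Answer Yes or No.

Characteristic polynomial: p(s) = s^3 + 7s^2 + 16s + 12 = (s + 2)^2(s + 3).
s = -2 has algebraic multiplicity 2; rank(Q + 2I) = 2, so geometric multiplicity = 1.
Geometric multiplicity < algebraic multiplicity, so Q is not diagonalizable.

No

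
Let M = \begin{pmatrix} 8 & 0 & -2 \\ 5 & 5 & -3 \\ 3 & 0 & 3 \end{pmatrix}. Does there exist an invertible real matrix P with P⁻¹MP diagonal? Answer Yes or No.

No

Characteristic polynomial: p(t) = t^3 - 16t^2 + 85t - 150 = (t - 6)(t - 5)^2.
t = 5 has algebraic multiplicity 2; rank(M − 5I) = 2, so geometric multiplicity = 1.
Geometric multiplicity < algebraic multiplicity, so M is not diagonalizable.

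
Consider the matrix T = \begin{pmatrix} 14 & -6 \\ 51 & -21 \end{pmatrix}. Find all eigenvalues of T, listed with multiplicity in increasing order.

-4, -3

Characteristic polynomial: p(s) = s^2 + 7s + 12 = (s + 3)(s + 4).
Roots (with multiplicity): -4, -3.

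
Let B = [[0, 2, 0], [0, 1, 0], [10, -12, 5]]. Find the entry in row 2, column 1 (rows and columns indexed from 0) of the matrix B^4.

-1252

Characteristic polynomial: λ^3 - 6λ^2 + 5λ = λ(λ - 5)(λ - 1), so the eigenvalues are 0, 1, 5.
λ=0: eigenvector (1, 0, -2).
λ=1: eigenvector (2, 1, -2).
λ=5: eigenvector (0, 0, 1).
P = [[1, 2, 0], [0, 1, 0], [-2, -2, 1]], D = diag(0, 1, 5), P⁻¹ = [[1, -2, 0], [0, 1, 0], [2, -2, 1]].
B⁴ = P·diag(0, 1, 625)·P⁻¹ = [[0, 2, 0], [0, 1, 0], [1250, -1252, 625]].
The requested entry is -1252.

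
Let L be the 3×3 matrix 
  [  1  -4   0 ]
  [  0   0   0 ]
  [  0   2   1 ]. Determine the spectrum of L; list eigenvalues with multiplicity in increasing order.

Characteristic polynomial: p(λ) = λ^3 - 2λ^2 + λ = λ(λ - 1)^2.
Roots (with multiplicity): 0, 1, 1.

0, 1, 1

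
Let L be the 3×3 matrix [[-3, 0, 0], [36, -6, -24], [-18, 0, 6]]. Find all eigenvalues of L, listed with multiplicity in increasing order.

-6, -3, 6

Characteristic polynomial: p(μ) = μ^3 + 3μ^2 - 36μ - 108 = (μ - 6)(μ + 3)(μ + 6).
Roots (with multiplicity): -6, -3, 6.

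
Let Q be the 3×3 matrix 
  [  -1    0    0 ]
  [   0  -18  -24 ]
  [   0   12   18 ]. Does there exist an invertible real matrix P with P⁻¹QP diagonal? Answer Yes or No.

Characteristic polynomial: p(λ) = λ^3 + λ^2 - 36λ - 36 = (λ - 6)(λ + 1)(λ + 6).
All 3 eigenvalues are distinct, so Q is diagonalizable.

Yes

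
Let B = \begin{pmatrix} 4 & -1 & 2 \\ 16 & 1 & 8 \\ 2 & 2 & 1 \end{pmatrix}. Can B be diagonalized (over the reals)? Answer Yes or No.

Yes

Characteristic polynomial: p(r) = r^3 - 6r^2 + 5r = r(r - 5)(r - 1).
All 3 eigenvalues are distinct, so B is diagonalizable.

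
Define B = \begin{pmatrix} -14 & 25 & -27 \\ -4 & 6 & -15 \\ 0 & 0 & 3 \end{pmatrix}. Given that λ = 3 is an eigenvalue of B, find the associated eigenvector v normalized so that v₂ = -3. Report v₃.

B − 3I = [[-17, 25, -27], [-4, 3, -15], [0, 0, 0]].
Solving (B − 3I)v = 0 gives the eigenspace spanned by (-6, -3, 1).
With v₂ = -3, v = (-6, -3, 1), so v₃ = 1.

1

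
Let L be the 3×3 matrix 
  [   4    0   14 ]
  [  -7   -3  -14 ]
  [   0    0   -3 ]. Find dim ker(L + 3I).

L + 3I = [[7, 0, 14], [-7, 0, -14], [0, 0, 0]].
This matrix has rank 1, so its null space has dimension 3 − 1 = 2.

2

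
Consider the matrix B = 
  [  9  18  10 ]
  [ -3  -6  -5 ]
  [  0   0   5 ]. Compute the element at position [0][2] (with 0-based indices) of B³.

250

Characteristic polynomial: λ^3 - 8λ^2 + 15λ = λ(λ - 5)(λ - 3), so the eigenvalues are 0, 3, 5.
λ=3: eigenvector (3, -1, 0).
λ=0: eigenvector (-2, 1, 0).
λ=5: eigenvector (2, -1, 1).
P = [[3, -2, 2], [-1, 1, -1], [0, 0, 1]], D = diag(3, 0, 5), P⁻¹ = [[1, 2, 0], [1, 3, 1], [0, 0, 1]].
B³ = P·diag(27, 0, 125)·P⁻¹ = [[81, 162, 250], [-27, -54, -125], [0, 0, 125]].
The requested entry is 250.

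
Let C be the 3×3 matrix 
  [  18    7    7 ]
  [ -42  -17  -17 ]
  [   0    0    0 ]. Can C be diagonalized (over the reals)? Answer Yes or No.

Characteristic polynomial: p(s) = s^3 - s^2 - 12s = s(s - 4)(s + 3).
All 3 eigenvalues are distinct, so C is diagonalizable.

Yes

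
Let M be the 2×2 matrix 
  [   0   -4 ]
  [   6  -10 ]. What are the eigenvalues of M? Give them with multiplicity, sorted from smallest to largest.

Characteristic polynomial: p(t) = t^2 + 10t + 24 = (t + 4)(t + 6).
Roots (with multiplicity): -6, -4.

-6, -4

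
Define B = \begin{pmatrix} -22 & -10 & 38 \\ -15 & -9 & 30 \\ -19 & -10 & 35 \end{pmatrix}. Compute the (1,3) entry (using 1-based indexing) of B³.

1346

Characteristic polynomial: r^3 - 4r^2 - 15r + 18 = (r - 6)(r - 1)(r + 3), so the eigenvalues are -3, 1, 6.
r=1: eigenvector (2, 3, 2).
r=-3: eigenvector (2, 0, 1).
r=6: eigenvector (1, 1, 1).
P = [[2, 2, 1], [3, 0, 1], [2, 1, 1]], D = diag(1, -3, 6), P⁻¹ = [[1, 1, -2], [1, 0, -1], [-3, -2, 6]].
B³ = P·diag(1, -27, 216)·P⁻¹ = [[-700, -430, 1346], [-645, -429, 1290], [-673, -430, 1319]].
The requested entry is 1346.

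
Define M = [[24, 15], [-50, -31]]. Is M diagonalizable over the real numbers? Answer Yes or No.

Characteristic polynomial: p(r) = r^2 + 7r + 6 = (r + 1)(r + 6).
All 2 eigenvalues are distinct, so M is diagonalizable.

Yes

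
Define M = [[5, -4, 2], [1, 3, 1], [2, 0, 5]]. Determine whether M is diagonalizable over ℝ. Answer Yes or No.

Characteristic polynomial: p(r) = r^3 - 13r^2 + 55r - 75 = (r - 5)^2(r - 3).
r = 5 has algebraic multiplicity 2; rank(M − 5I) = 2, so geometric multiplicity = 1.
Geometric multiplicity < algebraic multiplicity, so M is not diagonalizable.

No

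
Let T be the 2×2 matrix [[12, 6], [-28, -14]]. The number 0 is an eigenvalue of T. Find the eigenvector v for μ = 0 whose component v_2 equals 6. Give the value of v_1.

-3

T = [[12, 6], [-28, -14]].
Solving (T)v = 0 gives the eigenspace spanned by (-3, 6).
With v_2 = 6, v = (-3, 6), so v_1 = -3.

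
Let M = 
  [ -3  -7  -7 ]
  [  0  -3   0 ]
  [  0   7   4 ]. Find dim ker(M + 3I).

2

M + 3I = [[0, -7, -7], [0, 0, 0], [0, 7, 7]].
This matrix has rank 1, so its null space has dimension 3 − 1 = 2.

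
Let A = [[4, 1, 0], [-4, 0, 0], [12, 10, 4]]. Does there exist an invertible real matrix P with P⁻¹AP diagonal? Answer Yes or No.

Characteristic polynomial: p(μ) = μ^3 - 8μ^2 + 20μ - 16 = (μ - 4)(μ - 2)^2.
μ = 2 has algebraic multiplicity 2; rank(A − 2I) = 2, so geometric multiplicity = 1.
Geometric multiplicity < algebraic multiplicity, so A is not diagonalizable.

No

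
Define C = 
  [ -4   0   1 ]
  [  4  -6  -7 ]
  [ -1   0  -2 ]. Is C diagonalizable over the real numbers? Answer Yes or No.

Characteristic polynomial: p(μ) = μ^3 + 12μ^2 + 45μ + 54 = (μ + 3)^2(μ + 6).
μ = -3 has algebraic multiplicity 2; rank(C + 3I) = 2, so geometric multiplicity = 1.
Geometric multiplicity < algebraic multiplicity, so C is not diagonalizable.

No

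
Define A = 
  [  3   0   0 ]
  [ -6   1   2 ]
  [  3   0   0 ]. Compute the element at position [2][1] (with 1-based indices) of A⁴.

Characteristic polynomial: r^3 - 4r^2 + 3r = r(r - 3)(r - 1), so the eigenvalues are 0, 1, 3.
r=1: eigenvector (0, 1, 0).
r=3: eigenvector (1, -2, 1).
r=0: eigenvector (0, -2, 1).
P = [[0, 1, 0], [1, -2, -2], [0, 1, 1]], D = diag(1, 3, 0), P⁻¹ = [[0, 1, 2], [1, 0, 0], [-1, 0, 1]].
A⁴ = P·diag(1, 81, 0)·P⁻¹ = [[81, 0, 0], [-162, 1, 2], [81, 0, 0]].
The requested entry is -162.

-162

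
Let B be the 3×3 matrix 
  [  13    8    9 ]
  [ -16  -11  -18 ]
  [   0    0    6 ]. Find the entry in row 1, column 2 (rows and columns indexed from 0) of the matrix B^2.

Characteristic polynomial: r^3 - 8r^2 - 3r + 90 = (r - 6)(r - 5)(r + 3), so the eigenvalues are -3, 5, 6.
r=-3: eigenvector (1, -2, 0).
r=5: eigenvector (1, -1, 0).
r=6: eigenvector (1, -2, 1).
P = [[1, 1, 1], [-2, -1, -2], [0, 0, 1]], D = diag(-3, 5, 6), P⁻¹ = [[-1, -1, -1], [2, 1, 0], [0, 0, 1]].
B² = P·diag(9, 25, 36)·P⁻¹ = [[41, 16, 27], [-32, -7, -54], [0, 0, 36]].
The requested entry is -54.

-54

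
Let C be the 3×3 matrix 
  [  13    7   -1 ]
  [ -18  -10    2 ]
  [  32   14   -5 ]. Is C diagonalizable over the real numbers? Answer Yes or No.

No

Characteristic polynomial: p(t) = t^3 + 2t^2 - 15t - 36 = (t - 4)(t + 3)^2.
t = -3 has algebraic multiplicity 2; rank(C + 3I) = 2, so geometric multiplicity = 1.
Geometric multiplicity < algebraic multiplicity, so C is not diagonalizable.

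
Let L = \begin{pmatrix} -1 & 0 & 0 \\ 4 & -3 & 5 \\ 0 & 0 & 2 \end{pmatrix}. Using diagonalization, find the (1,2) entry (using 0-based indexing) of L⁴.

Characteristic polynomial: r^3 + 2r^2 - 5r - 6 = (r - 2)(r + 1)(r + 3), so the eigenvalues are -3, -1, 2.
r=-3: eigenvector (0, 1, 0).
r=-1: eigenvector (1, 2, 0).
r=2: eigenvector (0, 1, 1).
P = [[0, 1, 0], [1, 2, 1], [0, 0, 1]], D = diag(-3, -1, 2), P⁻¹ = [[-2, 1, -1], [1, 0, 0], [0, 0, 1]].
L⁴ = P·diag(81, 1, 16)·P⁻¹ = [[1, 0, 0], [-160, 81, -65], [0, 0, 16]].
The requested entry is -65.

-65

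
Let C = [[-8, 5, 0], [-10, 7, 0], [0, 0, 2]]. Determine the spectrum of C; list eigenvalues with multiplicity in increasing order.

Characteristic polynomial: p(r) = r^3 - r^2 - 8r + 12 = (r - 2)^2(r + 3).
Roots (with multiplicity): -3, 2, 2.

-3, 2, 2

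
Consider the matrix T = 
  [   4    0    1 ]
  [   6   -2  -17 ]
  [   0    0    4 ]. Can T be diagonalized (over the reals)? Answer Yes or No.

No

Characteristic polynomial: p(s) = s^3 - 6s^2 + 32 = (s - 4)^2(s + 2).
s = 4 has algebraic multiplicity 2; rank(T − 4I) = 2, so geometric multiplicity = 1.
Geometric multiplicity < algebraic multiplicity, so T is not diagonalizable.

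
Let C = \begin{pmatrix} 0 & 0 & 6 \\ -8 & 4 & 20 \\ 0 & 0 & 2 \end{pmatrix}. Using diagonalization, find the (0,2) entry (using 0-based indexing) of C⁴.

48

Characteristic polynomial: μ^3 - 6μ^2 + 8μ = μ(μ - 4)(μ - 2), so the eigenvalues are 0, 2, 4.
μ=0: eigenvector (1, 2, 0).
μ=4: eigenvector (0, 1, 0).
μ=2: eigenvector (3, 2, 1).
P = [[1, 0, 3], [2, 1, 2], [0, 0, 1]], D = diag(0, 4, 2), P⁻¹ = [[1, 0, -3], [-2, 1, 4], [0, 0, 1]].
C⁴ = P·diag(0, 256, 16)·P⁻¹ = [[0, 0, 48], [-512, 256, 1056], [0, 0, 16]].
The requested entry is 48.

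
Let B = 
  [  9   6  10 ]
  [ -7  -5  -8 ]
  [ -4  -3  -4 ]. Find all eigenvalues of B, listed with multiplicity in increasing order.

-2, 1, 1

Characteristic polynomial: p(μ) = μ^3 - 3μ + 2 = (μ - 1)^2(μ + 2).
Roots (with multiplicity): -2, 1, 1.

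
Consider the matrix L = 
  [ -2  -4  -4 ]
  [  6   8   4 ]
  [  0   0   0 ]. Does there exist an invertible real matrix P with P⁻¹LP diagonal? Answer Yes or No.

Yes

Characteristic polynomial: p(s) = s^3 - 6s^2 + 8s = s(s - 4)(s - 2).
All 3 eigenvalues are distinct, so L is diagonalizable.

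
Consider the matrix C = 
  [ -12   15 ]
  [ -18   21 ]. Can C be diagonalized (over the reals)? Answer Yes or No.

Characteristic polynomial: p(t) = t^2 - 9t + 18 = (t - 6)(t - 3).
All 2 eigenvalues are distinct, so C is diagonalizable.

Yes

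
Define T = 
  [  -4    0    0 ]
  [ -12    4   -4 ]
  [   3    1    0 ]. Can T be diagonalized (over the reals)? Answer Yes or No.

No

Characteristic polynomial: p(r) = r^3 - 12r + 16 = (r - 2)^2(r + 4).
r = 2 has algebraic multiplicity 2; rank(T − 2I) = 2, so geometric multiplicity = 1.
Geometric multiplicity < algebraic multiplicity, so T is not diagonalizable.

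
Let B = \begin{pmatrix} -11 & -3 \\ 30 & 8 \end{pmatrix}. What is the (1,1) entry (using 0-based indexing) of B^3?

62

Characteristic polynomial: λ^2 + 3λ + 2 = (λ + 1)(λ + 2), so the eigenvalues are -2, -1.
λ=-1: eigenvector (-3, 10).
λ=-2: eigenvector (1, -3).
P = [[-3, 1], [10, -3]], D = diag(-1, -2), P⁻¹ = [[3, 1], [10, 3]].
B³ = P·diag(-1, -8)·P⁻¹ = [[-71, -21], [210, 62]].
The requested entry is 62.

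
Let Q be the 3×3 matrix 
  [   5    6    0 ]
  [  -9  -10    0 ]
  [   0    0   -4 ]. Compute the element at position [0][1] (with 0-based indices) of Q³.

126

Characteristic polynomial: μ^3 + 9μ^2 + 24μ + 16 = (μ + 1)(μ + 4)^2, so the eigenvalues are -4, -4, -1.
μ=-1: eigenvector (1, -1, 0).
μ=-4: eigenvector (-2, 3, -1).
μ=-4: eigenvector (0, 0, 1).
P = [[1, -2, 0], [-1, 3, 0], [0, -1, 1]], D = diag(-1, -4, -4), P⁻¹ = [[3, 2, 0], [1, 1, 0], [1, 1, 1]].
Q³ = P·diag(-1, -64, -64)·P⁻¹ = [[125, 126, 0], [-189, -190, 0], [0, 0, -64]].
The requested entry is 126.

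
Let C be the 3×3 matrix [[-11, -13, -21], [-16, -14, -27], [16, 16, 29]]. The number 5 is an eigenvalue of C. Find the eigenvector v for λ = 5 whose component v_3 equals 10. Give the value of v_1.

C − 5I = [[-16, -13, -21], [-16, -19, -27], [16, 16, 24]].
Solving (C − 5I)v = 0 gives the eigenspace spanned by (-5, -10, 10).
With v_3 = 10, v = (-5, -10, 10), so v_1 = -5.

-5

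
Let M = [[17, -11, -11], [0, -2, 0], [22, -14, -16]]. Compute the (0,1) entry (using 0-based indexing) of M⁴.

Characteristic polynomial: r^3 + r^2 - 32r - 60 = (r - 6)(r + 2)(r + 5), so the eigenvalues are -5, -2, 6.
r=-5: eigenvector (1, 0, 2).
r=-2: eigenvector (0, 1, -1).
r=6: eigenvector (-1, 0, -1).
P = [[1, 0, -1], [0, 1, 0], [2, -1, -1]], D = diag(-5, -2, 6), P⁻¹ = [[-1, 1, 1], [0, 1, 0], [-2, 1, 1]].
M⁴ = P·diag(625, 16, 1296)·P⁻¹ = [[1967, -671, -671], [0, 16, 0], [1342, -62, -46]].
The requested entry is -671.

-671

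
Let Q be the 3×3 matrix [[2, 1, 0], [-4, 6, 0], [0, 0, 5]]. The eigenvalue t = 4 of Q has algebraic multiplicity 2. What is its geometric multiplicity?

Q − 4I = [[-2, 1, 0], [-4, 2, 0], [0, 0, 1]].
This matrix has rank 2, so its null space has dimension 3 − 2 = 1.

1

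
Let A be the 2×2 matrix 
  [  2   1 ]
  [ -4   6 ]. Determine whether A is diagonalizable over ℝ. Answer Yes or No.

Characteristic polynomial: p(r) = r^2 - 8r + 16 = (r - 4)^2.
r = 4 has algebraic multiplicity 2; rank(A − 4I) = 1, so geometric multiplicity = 1.
Geometric multiplicity < algebraic multiplicity, so A is not diagonalizable.

No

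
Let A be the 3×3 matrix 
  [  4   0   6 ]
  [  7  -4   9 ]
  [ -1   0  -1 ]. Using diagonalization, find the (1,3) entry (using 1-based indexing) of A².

Characteristic polynomial: μ^3 + μ^2 - 10μ + 8 = (μ - 2)(μ - 1)(μ + 4), so the eigenvalues are -4, 1, 2.
μ=1: eigenvector (2, 1, -1).
μ=-4: eigenvector (0, 1, 0).
μ=2: eigenvector (-3, -2, 1).
P = [[2, 0, -3], [1, 1, -2], [-1, 0, 1]], D = diag(1, -4, 2), P⁻¹ = [[-1, 0, -3], [-1, 1, -1], [-1, 0, -2]].
A² = P·diag(1, 16, 4)·P⁻¹ = [[10, 0, 18], [-9, 16, -3], [-3, 0, -5]].
The requested entry is 18.

18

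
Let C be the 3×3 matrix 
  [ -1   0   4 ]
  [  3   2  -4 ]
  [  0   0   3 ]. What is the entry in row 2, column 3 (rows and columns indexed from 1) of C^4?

Characteristic polynomial: μ^3 - 4μ^2 + μ + 6 = (μ - 3)(μ - 2)(μ + 1), so the eigenvalues are -1, 2, 3.
μ=2: eigenvector (0, 1, 0).
μ=-1: eigenvector (-1, 1, 0).
μ=3: eigenvector (1, -1, 1).
P = [[0, -1, 1], [1, 1, -1], [0, 0, 1]], D = diag(2, -1, 3), P⁻¹ = [[1, 1, 0], [-1, 0, 1], [0, 0, 1]].
C⁴ = P·diag(16, 1, 81)·P⁻¹ = [[1, 0, 80], [15, 16, -80], [0, 0, 81]].
The requested entry is -80.

-80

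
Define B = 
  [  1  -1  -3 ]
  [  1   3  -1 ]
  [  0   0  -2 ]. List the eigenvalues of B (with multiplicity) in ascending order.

Characteristic polynomial: p(r) = r^3 - 2r^2 - 4r + 8 = (r - 2)^2(r + 2).
Roots (with multiplicity): -2, 2, 2.

-2, 2, 2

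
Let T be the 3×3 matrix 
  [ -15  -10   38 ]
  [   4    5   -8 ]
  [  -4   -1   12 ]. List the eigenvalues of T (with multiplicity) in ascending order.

Characteristic polynomial: p(λ) = λ^3 - 2λ^2 - 11λ + 12 = (λ - 4)(λ - 1)(λ + 3).
Roots (with multiplicity): -3, 1, 4.

-3, 1, 4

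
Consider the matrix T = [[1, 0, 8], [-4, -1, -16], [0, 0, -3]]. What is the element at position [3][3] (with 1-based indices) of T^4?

81

Characteristic polynomial: λ^3 + 3λ^2 - λ - 3 = (λ - 1)(λ + 1)(λ + 3), so the eigenvalues are -3, -1, 1.
λ=1: eigenvector (1, -2, 0).
λ=-1: eigenvector (0, 1, 0).
λ=-3: eigenvector (-2, 4, 1).
P = [[1, 0, -2], [-2, 1, 4], [0, 0, 1]], D = diag(1, -1, -3), P⁻¹ = [[1, 0, 2], [2, 1, 0], [0, 0, 1]].
T⁴ = P·diag(1, 1, 81)·P⁻¹ = [[1, 0, -160], [0, 1, 320], [0, 0, 81]].
The requested entry is 81.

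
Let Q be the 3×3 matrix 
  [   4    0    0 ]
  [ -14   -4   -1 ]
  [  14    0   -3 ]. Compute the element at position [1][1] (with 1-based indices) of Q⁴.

256

Characteristic polynomial: λ^3 + 3λ^2 - 16λ - 48 = (λ - 4)(λ + 3)(λ + 4), so the eigenvalues are -4, -3, 4.
λ=4: eigenvector (1, -2, 2).
λ=-3: eigenvector (0, -1, 1).
λ=-4: eigenvector (0, 1, 0).
P = [[1, 0, 0], [-2, -1, 1], [2, 1, 0]], D = diag(4, -3, -4), P⁻¹ = [[1, 0, 0], [-2, 0, 1], [0, 1, 1]].
Q⁴ = P·diag(256, 81, 256)·P⁻¹ = [[256, 0, 0], [-350, 256, 175], [350, 0, 81]].
The requested entry is 256.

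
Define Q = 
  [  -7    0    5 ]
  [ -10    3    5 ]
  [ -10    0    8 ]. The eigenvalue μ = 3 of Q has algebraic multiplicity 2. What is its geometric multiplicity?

Q − 3I = [[-10, 0, 5], [-10, 0, 5], [-10, 0, 5]].
This matrix has rank 1, so its null space has dimension 3 − 1 = 2.

2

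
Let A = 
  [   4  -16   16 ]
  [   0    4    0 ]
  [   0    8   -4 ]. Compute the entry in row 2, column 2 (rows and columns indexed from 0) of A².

16

Characteristic polynomial: s^3 - 4s^2 - 16s + 64 = (s - 4)^2(s + 4), so the eigenvalues are -4, 4, 4.
s=4: eigenvector (-4, 1, 1).
s=4: eigenvector (1, 0, 0).
s=-4: eigenvector (-2, 0, 1).
P = [[-4, 1, -2], [1, 0, 0], [1, 0, 1]], D = diag(4, 4, -4), P⁻¹ = [[0, 1, 0], [1, 2, 2], [0, -1, 1]].
A² = P·diag(16, 16, 16)·P⁻¹ = [[16, 0, 0], [0, 16, 0], [0, 0, 16]].
The requested entry is 16.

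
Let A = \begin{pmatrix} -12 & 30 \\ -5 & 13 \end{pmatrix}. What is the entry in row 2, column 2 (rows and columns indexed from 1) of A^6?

Characteristic polynomial: s^2 - s - 6 = (s - 3)(s + 2), so the eigenvalues are -2, 3.
s=-2: eigenvector (3, 1).
s=3: eigenvector (-2, -1).
P = [[3, -2], [1, -1]], D = diag(-2, 3), P⁻¹ = [[1, -2], [1, -3]].
A⁶ = P·diag(64, 729)·P⁻¹ = [[-1266, 3990], [-665, 2059]].
The requested entry is 2059.

2059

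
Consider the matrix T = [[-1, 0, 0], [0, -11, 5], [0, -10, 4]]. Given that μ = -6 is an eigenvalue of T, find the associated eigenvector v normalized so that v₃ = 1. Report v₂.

T + 6I = [[5, 0, 0], [0, -5, 5], [0, -10, 10]].
Solving (T + 6I)v = 0 gives the eigenspace spanned by (0, 1, 1).
With v₃ = 1, v = (0, 1, 1), so v₂ = 1.

1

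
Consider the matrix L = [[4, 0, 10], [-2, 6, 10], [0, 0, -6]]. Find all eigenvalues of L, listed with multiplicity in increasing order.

Characteristic polynomial: p(s) = s^3 - 4s^2 - 36s + 144 = (s - 6)(s - 4)(s + 6).
Roots (with multiplicity): -6, 4, 6.

-6, 4, 6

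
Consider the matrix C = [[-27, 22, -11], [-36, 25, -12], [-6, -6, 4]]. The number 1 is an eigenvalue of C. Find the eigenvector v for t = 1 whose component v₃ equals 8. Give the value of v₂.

C − 1I = [[-28, 22, -11], [-36, 24, -12], [-6, -6, 3]].
Solving (C − 1I)v = 0 gives the eigenspace spanned by (0, 4, 8).
With v₃ = 8, v = (0, 4, 8), so v₂ = 4.

4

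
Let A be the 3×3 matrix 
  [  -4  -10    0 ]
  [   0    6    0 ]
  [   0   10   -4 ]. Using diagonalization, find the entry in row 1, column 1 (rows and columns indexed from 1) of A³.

Characteristic polynomial: r^3 + 2r^2 - 32r - 96 = (r - 6)(r + 4)^2, so the eigenvalues are -4, -4, 6.
r=-4: eigenvector (1, 0, 0).
r=6: eigenvector (-1, 1, 1).
r=-4: eigenvector (0, 0, 1).
P = [[1, -1, 0], [0, 1, 0], [0, 1, 1]], D = diag(-4, 6, -4), P⁻¹ = [[1, 1, 0], [0, 1, 0], [0, -1, 1]].
A³ = P·diag(-64, 216, -64)·P⁻¹ = [[-64, -280, 0], [0, 216, 0], [0, 280, -64]].
The requested entry is -64.

-64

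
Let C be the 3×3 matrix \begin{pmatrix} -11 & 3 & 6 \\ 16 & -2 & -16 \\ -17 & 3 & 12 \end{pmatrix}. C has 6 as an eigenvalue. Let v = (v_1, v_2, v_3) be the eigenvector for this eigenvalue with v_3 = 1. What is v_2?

-2

C − 6I = [[-17, 3, 6], [16, -8, -16], [-17, 3, 6]].
Solving (C − 6I)v = 0 gives the eigenspace spanned by (0, -2, 1).
With v_3 = 1, v = (0, -2, 1), so v_2 = -2.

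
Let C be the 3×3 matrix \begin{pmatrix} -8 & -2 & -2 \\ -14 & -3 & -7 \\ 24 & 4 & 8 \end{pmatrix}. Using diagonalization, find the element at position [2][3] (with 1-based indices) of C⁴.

Characteristic polynomial: t^3 + 3t^2 - 16t - 48 = (t - 4)(t + 3)(t + 4), so the eigenvalues are -4, -3, 4.
t=-4: eigenvector (1, 0, -2).
t=-3: eigenvector (-2, 1, 4).
t=4: eigenvector (0, -1, 1).
P = [[1, -2, 0], [0, 1, -1], [-2, 4, 1]], D = diag(-4, -3, 4), P⁻¹ = [[5, 2, 2], [2, 1, 1], [2, 0, 1]].
C⁴ = P·diag(256, 81, 256)·P⁻¹ = [[956, 350, 350], [-350, 81, -175], [-1400, -700, -444]].
The requested entry is -175.

-175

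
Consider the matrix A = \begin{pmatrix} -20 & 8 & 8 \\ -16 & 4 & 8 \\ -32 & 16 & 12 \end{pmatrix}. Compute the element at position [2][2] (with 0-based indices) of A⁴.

256

Characteristic polynomial: s^3 + 4s^2 - 16s - 64 = (s - 4)(s + 4)^2, so the eigenvalues are -4, -4, 4.
s=-4: eigenvector (0, -1, 1).
s=4: eigenvector (1, 1, 2).
s=-4: eigenvector (1, 0, 2).
P = [[0, 1, 1], [-1, 1, 0], [1, 2, 2]], D = diag(-4, 4, -4), P⁻¹ = [[-2, 0, 1], [-2, 1, 1], [3, -1, -1]].
A⁴ = P·diag(256, 256, 256)·P⁻¹ = [[256, 0, 0], [0, 256, 0], [0, 0, 256]].
The requested entry is 256.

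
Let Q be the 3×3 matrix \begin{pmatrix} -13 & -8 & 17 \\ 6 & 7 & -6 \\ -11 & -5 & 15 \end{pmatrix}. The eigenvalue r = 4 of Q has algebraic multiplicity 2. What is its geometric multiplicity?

1

Q − 4I = [[-17, -8, 17], [6, 3, -6], [-11, -5, 11]].
This matrix has rank 2, so its null space has dimension 3 − 2 = 1.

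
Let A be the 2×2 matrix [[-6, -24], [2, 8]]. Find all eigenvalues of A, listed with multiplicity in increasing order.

0, 2

Characteristic polynomial: p(μ) = μ^2 - 2μ = μ(μ - 2).
Roots (with multiplicity): 0, 2.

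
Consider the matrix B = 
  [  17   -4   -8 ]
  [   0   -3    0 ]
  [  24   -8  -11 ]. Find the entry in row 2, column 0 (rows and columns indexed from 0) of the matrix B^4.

3744

Characteristic polynomial: t^3 - 3t^2 - 13t + 15 = (t - 5)(t - 1)(t + 3), so the eigenvalues are -3, 1, 5.
t=1: eigenvector (1, 0, 2).
t=-3: eigenvector (1, 1, 2).
t=5: eigenvector (-2, 0, -3).
P = [[1, 1, -2], [0, 1, 0], [2, 2, -3]], D = diag(1, -3, 5), P⁻¹ = [[-3, -1, 2], [0, 1, 0], [-2, 0, 1]].
B⁴ = P·diag(1, 81, 625)·P⁻¹ = [[2497, 80, -1248], [0, 81, 0], [3744, 160, -1871]].
The requested entry is 3744.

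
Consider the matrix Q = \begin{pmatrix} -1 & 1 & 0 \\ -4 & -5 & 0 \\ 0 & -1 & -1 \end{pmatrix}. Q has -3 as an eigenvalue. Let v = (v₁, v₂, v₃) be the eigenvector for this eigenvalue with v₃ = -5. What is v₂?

Q + 3I = [[2, 1, 0], [-4, -2, 0], [0, -1, 2]].
Solving (Q + 3I)v = 0 gives the eigenspace spanned by (5, -10, -5).
With v₃ = -5, v = (5, -10, -5), so v₂ = -10.

-10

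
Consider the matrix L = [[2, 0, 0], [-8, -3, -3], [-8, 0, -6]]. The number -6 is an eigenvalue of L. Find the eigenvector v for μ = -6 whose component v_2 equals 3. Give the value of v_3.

L + 6I = [[8, 0, 0], [-8, 3, -3], [-8, 0, 0]].
Solving (L + 6I)v = 0 gives the eigenspace spanned by (0, 3, 3).
With v_2 = 3, v = (0, 3, 3), so v_3 = 3.

3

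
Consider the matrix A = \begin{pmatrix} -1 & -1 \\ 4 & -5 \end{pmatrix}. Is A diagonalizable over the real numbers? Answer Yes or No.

Characteristic polynomial: p(μ) = μ^2 + 6μ + 9 = (μ + 3)^2.
μ = -3 has algebraic multiplicity 2; rank(A + 3I) = 1, so geometric multiplicity = 1.
Geometric multiplicity < algebraic multiplicity, so A is not diagonalizable.

No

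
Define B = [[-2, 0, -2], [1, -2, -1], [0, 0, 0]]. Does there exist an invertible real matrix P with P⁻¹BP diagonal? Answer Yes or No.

No

Characteristic polynomial: p(t) = t^3 + 4t^2 + 4t = t(t + 2)^2.
t = -2 has algebraic multiplicity 2; rank(B + 2I) = 2, so geometric multiplicity = 1.
Geometric multiplicity < algebraic multiplicity, so B is not diagonalizable.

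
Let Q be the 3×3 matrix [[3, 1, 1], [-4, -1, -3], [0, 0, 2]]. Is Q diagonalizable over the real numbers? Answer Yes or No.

Characteristic polynomial: p(r) = r^3 - 4r^2 + 5r - 2 = (r - 2)(r - 1)^2.
r = 1 has algebraic multiplicity 2; rank(Q − 1I) = 2, so geometric multiplicity = 1.
Geometric multiplicity < algebraic multiplicity, so Q is not diagonalizable.

No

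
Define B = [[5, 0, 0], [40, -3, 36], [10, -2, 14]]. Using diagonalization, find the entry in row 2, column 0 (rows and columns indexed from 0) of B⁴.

Characteristic polynomial: λ^3 - 16λ^2 + 85λ - 150 = (λ - 6)(λ - 5)^2, so the eigenvalues are 5, 5, 6.
λ=5: eigenvector (1, -4, -2).
λ=5: eigenvector (0, 9, 2).
λ=6: eigenvector (0, 4, 1).
P = [[1, 0, 0], [-4, 9, 4], [-2, 2, 1]], D = diag(5, 5, 6), P⁻¹ = [[1, 0, 0], [-4, 1, -4], [10, -2, 9]].
B⁴ = P·diag(625, 625, 1296)·P⁻¹ = [[625, 0, 0], [26840, -4743, 24156], [6710, -1342, 6664]].
The requested entry is 6710.

6710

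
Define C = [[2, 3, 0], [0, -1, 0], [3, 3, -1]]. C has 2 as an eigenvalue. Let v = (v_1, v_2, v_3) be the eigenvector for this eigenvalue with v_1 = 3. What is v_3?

C − 2I = [[0, 3, 0], [0, -3, 0], [3, 3, -3]].
Solving (C − 2I)v = 0 gives the eigenspace spanned by (3, 0, 3).
With v_1 = 3, v = (3, 0, 3), so v_3 = 3.

3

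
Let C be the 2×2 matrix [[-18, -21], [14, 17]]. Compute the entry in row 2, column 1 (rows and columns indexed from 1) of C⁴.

Characteristic polynomial: λ^2 + λ - 12 = (λ - 3)(λ + 4), so the eigenvalues are -4, 3.
λ=3: eigenvector (1, -1).
λ=-4: eigenvector (3, -2).
P = [[1, 3], [-1, -2]], D = diag(3, -4), P⁻¹ = [[-2, -3], [1, 1]].
C⁴ = P·diag(81, 256)·P⁻¹ = [[606, 525], [-350, -269]].
The requested entry is -350.

-350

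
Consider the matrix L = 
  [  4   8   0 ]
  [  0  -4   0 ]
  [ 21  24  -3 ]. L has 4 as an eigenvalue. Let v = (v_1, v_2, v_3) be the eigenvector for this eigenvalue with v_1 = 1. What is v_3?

3

L − 4I = [[0, 8, 0], [0, -8, 0], [21, 24, -7]].
Solving (L − 4I)v = 0 gives the eigenspace spanned by (1, 0, 3).
With v_1 = 1, v = (1, 0, 3), so v_3 = 3.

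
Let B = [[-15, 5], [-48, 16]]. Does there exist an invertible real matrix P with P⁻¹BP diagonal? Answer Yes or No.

Characteristic polynomial: p(r) = r^2 - r = r(r - 1).
All 2 eigenvalues are distinct, so B is diagonalizable.

Yes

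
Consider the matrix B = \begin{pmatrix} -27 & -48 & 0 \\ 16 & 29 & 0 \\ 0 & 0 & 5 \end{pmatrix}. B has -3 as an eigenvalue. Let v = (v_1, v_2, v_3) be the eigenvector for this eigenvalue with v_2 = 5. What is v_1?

-10

B + 3I = [[-24, -48, 0], [16, 32, 0], [0, 0, 8]].
Solving (B + 3I)v = 0 gives the eigenspace spanned by (-10, 5, 0).
With v_2 = 5, v = (-10, 5, 0), so v_1 = -10.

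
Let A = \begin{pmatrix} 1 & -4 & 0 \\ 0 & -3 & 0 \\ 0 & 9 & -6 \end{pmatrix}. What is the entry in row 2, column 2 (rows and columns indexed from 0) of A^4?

1296

Characteristic polynomial: s^3 + 8s^2 + 9s - 18 = (s - 1)(s + 3)(s + 6), so the eigenvalues are -6, -3, 1.
s=1: eigenvector (1, 0, 0).
s=-6: eigenvector (0, 0, 1).
s=-3: eigenvector (1, 1, 3).
P = [[1, 0, 1], [0, 0, 1], [0, 1, 3]], D = diag(1, -6, -3), P⁻¹ = [[1, -1, 0], [0, -3, 1], [0, 1, 0]].
A⁴ = P·diag(1, 1296, 81)·P⁻¹ = [[1, 80, 0], [0, 81, 0], [0, -3645, 1296]].
The requested entry is 1296.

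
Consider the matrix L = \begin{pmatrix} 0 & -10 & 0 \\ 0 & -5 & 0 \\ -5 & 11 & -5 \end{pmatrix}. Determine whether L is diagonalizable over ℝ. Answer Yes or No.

Characteristic polynomial: p(μ) = μ^3 + 10μ^2 + 25μ = μ(μ + 5)^2.
μ = -5 has algebraic multiplicity 2; rank(L + 5I) = 2, so geometric multiplicity = 1.
Geometric multiplicity < algebraic multiplicity, so L is not diagonalizable.

No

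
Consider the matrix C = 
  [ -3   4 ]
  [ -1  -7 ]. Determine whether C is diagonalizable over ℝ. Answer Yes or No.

No

Characteristic polynomial: p(s) = s^2 + 10s + 25 = (s + 5)^2.
s = -5 has algebraic multiplicity 2; rank(C + 5I) = 1, so geometric multiplicity = 1.
Geometric multiplicity < algebraic multiplicity, so C is not diagonalizable.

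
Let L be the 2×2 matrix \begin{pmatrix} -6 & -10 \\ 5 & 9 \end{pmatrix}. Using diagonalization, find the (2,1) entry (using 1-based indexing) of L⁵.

Characteristic polynomial: λ^2 - 3λ - 4 = (λ - 4)(λ + 1), so the eigenvalues are -1, 4.
λ=4: eigenvector (1, -1).
λ=-1: eigenvector (2, -1).
P = [[1, 2], [-1, -1]], D = diag(4, -1), P⁻¹ = [[-1, -2], [1, 1]].
L⁵ = P·diag(1024, -1)·P⁻¹ = [[-1026, -2050], [1025, 2049]].
The requested entry is 1025.

1025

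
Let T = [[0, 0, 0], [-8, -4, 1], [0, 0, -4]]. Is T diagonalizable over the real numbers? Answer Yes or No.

No

Characteristic polynomial: p(s) = s^3 + 8s^2 + 16s = s(s + 4)^2.
s = -4 has algebraic multiplicity 2; rank(T + 4I) = 2, so geometric multiplicity = 1.
Geometric multiplicity < algebraic multiplicity, so T is not diagonalizable.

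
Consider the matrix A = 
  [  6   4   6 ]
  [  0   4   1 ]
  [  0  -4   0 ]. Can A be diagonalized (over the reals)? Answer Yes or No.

No

Characteristic polynomial: p(r) = r^3 - 10r^2 + 28r - 24 = (r - 6)(r - 2)^2.
r = 2 has algebraic multiplicity 2; rank(A − 2I) = 2, so geometric multiplicity = 1.
Geometric multiplicity < algebraic multiplicity, so A is not diagonalizable.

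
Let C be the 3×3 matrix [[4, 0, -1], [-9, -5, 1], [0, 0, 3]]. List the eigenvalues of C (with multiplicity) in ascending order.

Characteristic polynomial: p(μ) = μ^3 - 2μ^2 - 23μ + 60 = (μ - 4)(μ - 3)(μ + 5).
Roots (with multiplicity): -5, 3, 4.

-5, 3, 4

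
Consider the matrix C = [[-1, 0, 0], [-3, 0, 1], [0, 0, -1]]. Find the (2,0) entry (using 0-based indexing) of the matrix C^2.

0

Characteristic polynomial: t^3 + 2t^2 + t = t(t + 1)^2, so the eigenvalues are -1, -1, 0.
t=-1: eigenvector (1, 1, 2).
t=0: eigenvector (0, 1, 0).
t=-1: eigenvector (0, -1, 1).
P = [[1, 0, 0], [1, 1, -1], [2, 0, 1]], D = diag(-1, 0, -1), P⁻¹ = [[1, 0, 0], [-3, 1, 1], [-2, 0, 1]].
C² = P·diag(1, 0, 1)·P⁻¹ = [[1, 0, 0], [3, 0, -1], [0, 0, 1]].
The requested entry is 0.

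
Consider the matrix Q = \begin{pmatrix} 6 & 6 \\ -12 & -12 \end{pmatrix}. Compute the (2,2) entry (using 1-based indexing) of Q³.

-432

Characteristic polynomial: t^2 + 6t = t(t + 6), so the eigenvalues are -6, 0.
t=0: eigenvector (-1, 1).
t=-6: eigenvector (-1, 2).
P = [[-1, -1], [1, 2]], D = diag(0, -6), P⁻¹ = [[-2, -1], [1, 1]].
Q³ = P·diag(0, -216)·P⁻¹ = [[216, 216], [-432, -432]].
The requested entry is -432.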